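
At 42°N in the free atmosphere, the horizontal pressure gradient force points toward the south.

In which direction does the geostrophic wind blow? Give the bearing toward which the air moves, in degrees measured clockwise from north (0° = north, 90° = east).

The pressure-gradient force points toward the south (bearing 180°).
Geostrophic balance: in the Northern Hemisphere the Coriolis force deflects motion to the right, so the geostrophic wind blows 90° to the right of the pressure-gradient force (low pressure on the left).
Rotating 180° by 90° clockwise gives 270° — the wind blows toward the west.

270°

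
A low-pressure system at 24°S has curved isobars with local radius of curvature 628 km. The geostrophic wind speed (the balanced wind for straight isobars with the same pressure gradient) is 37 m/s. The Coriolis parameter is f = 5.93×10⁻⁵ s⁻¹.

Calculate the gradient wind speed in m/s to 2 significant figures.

23 m/s

Around a low, centrifugal force acts outward with Coriolis, so pressure-gradient force balances both:
(1/ρ)|∂P/∂n| = fV + V²/R  →  V² + fR·V − fR·V_g = 0
With fR = 5.93×10⁻⁵ × 628×10³ m = 37.2 m/s:
V = [−fR + √((fR)² + 4 fR V_g)]/2 = [−37.2 + √(37.2² + 4×37.2×37)]/2 = 22.9 m/s
Subgeostrophic (V < V_g = 37 m/s), as expected around a low.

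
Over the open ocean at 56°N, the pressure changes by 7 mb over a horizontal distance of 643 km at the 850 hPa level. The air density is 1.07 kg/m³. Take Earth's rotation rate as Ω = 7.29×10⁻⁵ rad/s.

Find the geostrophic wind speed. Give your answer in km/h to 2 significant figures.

Coriolis parameter at 56°N:
f = 2Ω sin φ = 2 × 7.29×10⁻⁵ × sin 56° = 1.21×10⁻⁴ s⁻¹
Pressure gradient: |∂P/∂n| = 700 Pa / 643000 m = 1.09×10⁻³ Pa/m
Geostrophic balance (pressure-gradient force = Coriolis force):
V_g = (1/(fρ)) |∂P/∂n| = 1.09×10⁻³ / (1.21×10⁻⁴ × 1.07) = 8.42 m/s
Converting: 8.42 m/s × 3.6 = 30 km/h

30 km/h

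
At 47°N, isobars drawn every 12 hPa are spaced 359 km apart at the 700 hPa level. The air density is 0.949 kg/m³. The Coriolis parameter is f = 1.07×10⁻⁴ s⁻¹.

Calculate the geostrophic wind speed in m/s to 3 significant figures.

32.9 m/s

Pressure gradient: |∂P/∂n| = 1200 Pa / 359000 m = 3.34×10⁻³ Pa/m
Geostrophic balance (pressure-gradient force = Coriolis force):
V_g = (1/(fρ)) |∂P/∂n| = 3.34×10⁻³ / (1.07×10⁻⁴ × 0.949) = 32.9 m/s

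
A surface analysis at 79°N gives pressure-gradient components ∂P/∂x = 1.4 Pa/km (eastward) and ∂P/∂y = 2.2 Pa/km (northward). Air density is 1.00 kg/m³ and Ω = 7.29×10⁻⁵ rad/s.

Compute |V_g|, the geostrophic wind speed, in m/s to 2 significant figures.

Coriolis parameter at 79°N:
f = 2Ω sin φ = 2 × 7.29×10⁻⁵ × sin 79° = 1.43×10⁻⁴ s⁻¹
Component geostrophic relations (x east, y north):
u_g = −(1/(fρ)) ∂P/∂y,  v_g = (1/(fρ)) ∂P/∂x
u_g = −(2.2×10⁻³)/(1.43×10⁻⁴ × 1.00) = −15.4 m/s;  v_g = (1.4×10⁻³)/(1.43×10⁻⁴ × 1.00) = 9.78 m/s
|V_g| = √(u_g² + v_g²) = 18.2 m/s

18 m/s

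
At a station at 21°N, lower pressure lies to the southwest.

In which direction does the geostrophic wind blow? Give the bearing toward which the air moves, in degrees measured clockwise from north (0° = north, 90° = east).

315°

The pressure-gradient force points toward the southwest (bearing 225°).
Geostrophic balance: in the Northern Hemisphere the Coriolis force deflects motion to the right, so the geostrophic wind blows 90° to the right of the pressure-gradient force (low pressure on the left).
Rotating 225° by 90° clockwise gives 315° — the wind blows toward the northwest.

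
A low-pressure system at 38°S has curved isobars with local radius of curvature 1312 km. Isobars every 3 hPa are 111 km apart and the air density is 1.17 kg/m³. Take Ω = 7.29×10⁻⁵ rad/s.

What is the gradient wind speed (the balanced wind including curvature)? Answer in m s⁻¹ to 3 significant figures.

Coriolis parameter at 38°S:
f = 2Ω sin φ = 2 × 7.29×10⁻⁵ × sin 38° = 8.98×10⁻⁵ s⁻¹
Pressure gradient: |∂P/∂n| = 300 Pa / 111000 m = 2.70×10⁻³ Pa/m
Geostrophic speed: V_g = |∂P/∂n|/(fρ) = 2.70×10⁻³/(8.98×10⁻⁵ × 1.17) = 25.7 m/s
Around a low, centrifugal force acts outward with Coriolis, so pressure-gradient force balances both:
(1/ρ)|∂P/∂n| = fV + V²/R  →  V² + fR·V − fR·V_g = 0
With fR = 8.98×10⁻⁵ × 1312×10³ m = 118 m/s:
V = [−fR + √((fR)² + 4 fR V_g)]/2 = [−118 + √(118² + 4×118×25.7)]/2 = 21.7 m/s
Subgeostrophic (V < V_g = 25.7 m/s), as expected around a low.

21.7 m s⁻¹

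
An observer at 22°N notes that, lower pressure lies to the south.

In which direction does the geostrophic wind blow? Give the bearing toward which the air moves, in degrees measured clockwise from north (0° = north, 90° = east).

270°

The pressure-gradient force points toward the south (bearing 180°).
Geostrophic balance: in the Northern Hemisphere the Coriolis force deflects motion to the right, so the geostrophic wind blows 90° to the right of the pressure-gradient force (low pressure on the left).
Rotating 180° by 90° clockwise gives 270° — the wind blows toward the west.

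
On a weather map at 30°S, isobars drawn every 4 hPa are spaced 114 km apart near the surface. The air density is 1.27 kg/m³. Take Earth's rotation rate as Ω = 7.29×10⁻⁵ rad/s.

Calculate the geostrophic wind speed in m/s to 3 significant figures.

37.9 m/s

Coriolis parameter at 30°S:
f = 2Ω sin φ = 2 × 7.29×10⁻⁵ × sin 30° = 7.29×10⁻⁵ s⁻¹
Pressure gradient: |∂P/∂n| = 400 Pa / 114000 m = 3.51×10⁻³ Pa/m
Geostrophic balance (pressure-gradient force = Coriolis force):
V_g = (1/(fρ)) |∂P/∂n| = 3.51×10⁻³ / (7.29×10⁻⁵ × 1.27) = 37.9 m/s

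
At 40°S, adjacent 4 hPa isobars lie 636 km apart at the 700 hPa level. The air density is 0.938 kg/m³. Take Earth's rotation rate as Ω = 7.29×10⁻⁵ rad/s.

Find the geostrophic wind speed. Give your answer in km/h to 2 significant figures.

26 km/h

Coriolis parameter at 40°S:
f = 2Ω sin φ = 2 × 7.29×10⁻⁵ × sin 40° = 9.37×10⁻⁵ s⁻¹
Pressure gradient: |∂P/∂n| = 400 Pa / 636000 m = 6.29×10⁻⁴ Pa/m
Geostrophic balance (pressure-gradient force = Coriolis force):
V_g = (1/(fρ)) |∂P/∂n| = 6.29×10⁻⁴ / (9.37×10⁻⁵ × 0.938) = 7.15 m/s
Converting: 7.15 m/s × 3.6 = 26 km/h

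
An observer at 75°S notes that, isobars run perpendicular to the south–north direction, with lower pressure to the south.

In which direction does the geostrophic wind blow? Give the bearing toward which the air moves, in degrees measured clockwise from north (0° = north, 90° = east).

The pressure-gradient force points toward the south (bearing 180°).
Geostrophic balance: in the Southern Hemisphere the Coriolis force deflects motion to the left, so the geostrophic wind blows 90° to the left of the pressure-gradient force (low pressure on the right).
Rotating 180° by 90° counterclockwise gives 090° — the wind blows toward the east.

090°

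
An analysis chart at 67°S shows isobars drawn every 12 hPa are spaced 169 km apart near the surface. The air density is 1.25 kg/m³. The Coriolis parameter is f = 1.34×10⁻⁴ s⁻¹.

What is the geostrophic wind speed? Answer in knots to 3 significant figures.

Pressure gradient: |∂P/∂n| = 1200 Pa / 169000 m = 7.10×10⁻³ Pa/m
Geostrophic balance (pressure-gradient force = Coriolis force):
V_g = (1/(fρ)) |∂P/∂n| = 7.10×10⁻³ / (1.34×10⁻⁴ × 1.25) = 42.4 m/s
Converting: 42.4 m/s × 1.944 = 82.4 knots

82.4 knots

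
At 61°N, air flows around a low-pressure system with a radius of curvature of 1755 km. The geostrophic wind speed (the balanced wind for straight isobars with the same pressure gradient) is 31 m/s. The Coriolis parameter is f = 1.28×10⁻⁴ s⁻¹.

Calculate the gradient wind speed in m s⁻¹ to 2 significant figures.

Around a low, centrifugal force acts outward with Coriolis, so pressure-gradient force balances both:
(1/ρ)|∂P/∂n| = fV + V²/R  →  V² + fR·V − fR·V_g = 0
With fR = 1.28×10⁻⁴ × 1755×10³ m = 225 m/s:
V = [−fR + √((fR)² + 4 fR V_g)]/2 = [−225 + √(225² + 4×225×31)]/2 = 27.6 m/s
Subgeostrophic (V < V_g = 31 m/s), as expected around a low.

28 m s⁻¹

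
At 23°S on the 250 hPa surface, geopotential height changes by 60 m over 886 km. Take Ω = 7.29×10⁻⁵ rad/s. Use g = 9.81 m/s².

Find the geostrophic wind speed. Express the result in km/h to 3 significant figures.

42.0 km/h

Coriolis parameter at 23°S:
f = 2Ω sin φ = 2 × 7.29×10⁻⁵ × sin 23° = 5.70×10⁻⁵ s⁻¹
Height gradient: |∂Z/∂n| = 60 m / 886000 m = 6.77×10⁻⁵
On a pressure surface, geostrophic balance gives V_g = (g/f)|∂Z/∂n|:
V_g = 9.81 × 6.77×10⁻⁵ / 5.70×10⁻⁵ = 11.7 m/s
Converting: 11.7 m/s × 3.6 = 42.0 km/h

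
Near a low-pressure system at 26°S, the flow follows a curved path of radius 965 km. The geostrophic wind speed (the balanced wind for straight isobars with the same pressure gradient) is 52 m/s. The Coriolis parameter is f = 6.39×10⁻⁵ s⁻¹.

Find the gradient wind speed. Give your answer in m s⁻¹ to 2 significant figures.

34 m s⁻¹

Around a low, centrifugal force acts outward with Coriolis, so pressure-gradient force balances both:
(1/ρ)|∂P/∂n| = fV + V²/R  →  V² + fR·V − fR·V_g = 0
With fR = 6.39×10⁻⁵ × 965×10³ m = 61.7 m/s:
V = [−fR + √((fR)² + 4 fR V_g)]/2 = [−61.7 + √(61.7² + 4×61.7×52)]/2 = 33.6 m/s
Subgeostrophic (V < V_g = 52 m/s), as expected around a low.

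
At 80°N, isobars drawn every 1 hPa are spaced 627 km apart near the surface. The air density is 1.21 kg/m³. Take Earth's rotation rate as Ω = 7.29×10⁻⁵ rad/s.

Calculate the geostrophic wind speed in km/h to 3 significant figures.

3.30 km/h

Coriolis parameter at 80°N:
f = 2Ω sin φ = 2 × 7.29×10⁻⁵ × sin 80° = 1.44×10⁻⁴ s⁻¹
Pressure gradient: |∂P/∂n| = 100 Pa / 627000 m = 1.59×10⁻⁴ Pa/m
Geostrophic balance (pressure-gradient force = Coriolis force):
V_g = (1/(fρ)) |∂P/∂n| = 1.59×10⁻⁴ / (1.44×10⁻⁴ × 1.21) = 0.918 m/s
Converting: 0.918 m/s × 3.6 = 3.30 km/h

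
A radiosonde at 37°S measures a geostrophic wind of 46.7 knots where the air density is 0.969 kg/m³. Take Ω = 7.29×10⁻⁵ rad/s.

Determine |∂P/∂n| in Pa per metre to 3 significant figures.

Coriolis parameter at 37°S:
f = 2Ω sin φ = 2 × 7.29×10⁻⁵ × sin 37° = 8.77×10⁻⁵ s⁻¹
Wind speed in SI: 46.7 knots = 24.0 m/s
Geostrophic balance rearranged: |∂P/∂n| = f ρ V_g
|∂P/∂n| = 8.77×10⁻⁵ × 0.969 × 24.0 = 2.04×10⁻³ Pa/m

2.04×10⁻³ Pa/m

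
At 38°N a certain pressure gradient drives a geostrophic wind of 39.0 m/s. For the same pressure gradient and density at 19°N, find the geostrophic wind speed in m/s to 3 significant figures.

With the same pressure gradient and density, V_g ∝ 1/f ∝ 1/sin φ.
V₂ = V₁ · sin φ₁ / sin φ₂ = 39.0 × sin 38° / sin 19°
V₂ = 39.0 × 0.6157/0.3256 = 73.8 m/s

73.8 m/s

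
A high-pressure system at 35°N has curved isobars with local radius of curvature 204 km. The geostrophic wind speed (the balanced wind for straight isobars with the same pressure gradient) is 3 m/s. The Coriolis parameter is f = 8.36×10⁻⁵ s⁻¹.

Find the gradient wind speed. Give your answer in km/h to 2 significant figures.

14 km/h

Around a high, pressure-gradient force acts outward with centrifugal, so Coriolis balances both:
fV = (1/ρ)|∂P/∂n| + V²/R  →  V² − fR·V + fR·V_g = 0
With fR = 8.36×10⁻⁵ × 204×10³ m = 17.1 m/s:
V = [fR − √((fR)² − 4 fR V_g)]/2 = [17.1 − √(17.1² − 4×17.1×3)]/2 = 3.89 m/s
Supergeostrophic (V > V_g = 3 m/s), as expected around a high.
Converting: 3.89 m/s × 3.6 = 14 km/h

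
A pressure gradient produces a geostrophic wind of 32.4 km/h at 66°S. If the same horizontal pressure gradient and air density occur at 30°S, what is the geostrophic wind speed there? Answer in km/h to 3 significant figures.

With the same pressure gradient and density, V_g ∝ 1/f ∝ 1/sin φ.
V₂ = V₁ · sin φ₁ / sin φ₂ = 32.4 × sin 66° / sin 30°
V₂ = 32.4 × 0.9135/0.5000 = 59.2 km/h

59.2 km/h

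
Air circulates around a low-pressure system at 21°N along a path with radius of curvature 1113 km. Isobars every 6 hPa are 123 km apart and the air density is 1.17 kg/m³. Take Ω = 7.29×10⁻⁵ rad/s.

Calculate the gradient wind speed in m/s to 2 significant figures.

Coriolis parameter at 21°N:
f = 2Ω sin φ = 2 × 7.29×10⁻⁵ × sin 21° = 5.23×10⁻⁵ s⁻¹
Pressure gradient: |∂P/∂n| = 600 Pa / 123000 m = 4.88×10⁻³ Pa/m
Geostrophic speed: V_g = |∂P/∂n|/(fρ) = 4.88×10⁻³/(5.23×10⁻⁵ × 1.17) = 79.8 m/s
Around a low, centrifugal force acts outward with Coriolis, so pressure-gradient force balances both:
(1/ρ)|∂P/∂n| = fV + V²/R  →  V² + fR·V − fR·V_g = 0
With fR = 5.23×10⁻⁵ × 1113×10³ m = 58.2 m/s:
V = [−fR + √((fR)² + 4 fR V_g)]/2 = [−58.2 + √(58.2² + 4×58.2×79.8)]/2 = 45 m/s
Subgeostrophic (V < V_g = 79.8 m/s), as expected around a low.

45 m/s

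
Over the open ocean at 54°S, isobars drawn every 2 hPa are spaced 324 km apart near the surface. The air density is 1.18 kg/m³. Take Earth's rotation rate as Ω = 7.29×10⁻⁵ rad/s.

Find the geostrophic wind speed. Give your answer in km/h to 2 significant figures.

Coriolis parameter at 54°S:
f = 2Ω sin φ = 2 × 7.29×10⁻⁵ × sin 54° = 1.18×10⁻⁴ s⁻¹
Pressure gradient: |∂P/∂n| = 200 Pa / 324000 m = 6.17×10⁻⁴ Pa/m
Geostrophic balance (pressure-gradient force = Coriolis force):
V_g = (1/(fρ)) |∂P/∂n| = 6.17×10⁻⁴ / (1.18×10⁻⁴ × 1.18) = 4.43 m/s
Converting: 4.43 m/s × 3.6 = 16 km/h

16 km/h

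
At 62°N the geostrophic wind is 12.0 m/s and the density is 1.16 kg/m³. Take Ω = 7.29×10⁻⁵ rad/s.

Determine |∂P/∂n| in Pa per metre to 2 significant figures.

Coriolis parameter at 62°N:
f = 2Ω sin φ = 2 × 7.29×10⁻⁵ × sin 62° = 1.29×10⁻⁴ s⁻¹
Geostrophic balance rearranged: |∂P/∂n| = f ρ V_g
|∂P/∂n| = 1.29×10⁻⁴ × 1.16 × 12.0 = 1.79×10⁻³ Pa/m

1.8×10⁻³ Pa/m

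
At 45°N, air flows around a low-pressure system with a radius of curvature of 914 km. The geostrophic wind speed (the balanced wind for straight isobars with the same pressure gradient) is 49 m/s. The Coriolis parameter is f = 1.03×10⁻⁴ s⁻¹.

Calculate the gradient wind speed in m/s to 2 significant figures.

36 m/s

Around a low, centrifugal force acts outward with Coriolis, so pressure-gradient force balances both:
(1/ρ)|∂P/∂n| = fV + V²/R  →  V² + fR·V − fR·V_g = 0
With fR = 1.03×10⁻⁴ × 914×10³ m = 94.1 m/s:
V = [−fR + √((fR)² + 4 fR V_g)]/2 = [−94.1 + √(94.1² + 4×94.1×49)]/2 = 35.6 m/s
Subgeostrophic (V < V_g = 49 m/s), as expected around a low.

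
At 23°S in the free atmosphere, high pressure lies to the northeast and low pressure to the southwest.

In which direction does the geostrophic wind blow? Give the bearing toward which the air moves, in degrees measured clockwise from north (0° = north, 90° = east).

135°

The pressure-gradient force points toward the southwest (bearing 225°).
Geostrophic balance: in the Southern Hemisphere the Coriolis force deflects motion to the left, so the geostrophic wind blows 90° to the left of the pressure-gradient force (low pressure on the right).
Rotating 225° by 90° counterclockwise gives 135° — the wind blows toward the southeast.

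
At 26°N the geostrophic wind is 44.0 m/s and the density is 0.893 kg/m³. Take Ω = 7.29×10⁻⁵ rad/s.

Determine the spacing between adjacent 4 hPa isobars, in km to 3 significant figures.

159 km

Coriolis parameter at 26°N:
f = 2Ω sin φ = 2 × 7.29×10⁻⁵ × sin 26° = 6.39×10⁻⁵ s⁻¹
Geostrophic balance rearranged: |∂P/∂n| = f ρ V_g
|∂P/∂n| = 6.39×10⁻⁵ × 0.893 × 44.0 = 2.51×10⁻³ Pa/m
Isobar spacing: Δn = ΔP/|∂P/∂n| = 400 Pa / 2.51×10⁻³ Pa/m = 159278 m ≈ 159 km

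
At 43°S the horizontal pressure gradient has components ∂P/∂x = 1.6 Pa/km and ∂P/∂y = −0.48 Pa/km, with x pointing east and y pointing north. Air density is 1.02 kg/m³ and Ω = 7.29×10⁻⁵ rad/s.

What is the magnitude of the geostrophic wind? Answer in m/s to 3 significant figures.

Coriolis parameter at 43°S:
f = 2Ω sin φ = 2 × 7.29×10⁻⁵ × sin 43° = 9.94×10⁻⁵ s⁻¹
In the Southern Hemisphere f is negative: f = −9.94×10⁻⁵ s⁻¹.
Component geostrophic relations (x east, y north):
u_g = −(1/(fρ)) ∂P/∂y,  v_g = (1/(fρ)) ∂P/∂x
u_g = −(−0.48×10⁻³)/(−9.94×10⁻⁵ × 1.02) = −4.73 m/s;  v_g = (1.6×10⁻³)/(−9.94×10⁻⁵ × 1.02) = −15.8 m/s
|V_g| = √(u_g² + v_g²) = 16.5 m/s

16.5 m/s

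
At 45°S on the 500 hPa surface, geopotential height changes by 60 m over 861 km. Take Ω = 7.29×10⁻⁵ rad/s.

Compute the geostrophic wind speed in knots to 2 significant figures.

13 knots

Coriolis parameter at 45°S:
f = 2Ω sin φ = 2 × 7.29×10⁻⁵ × sin 45° = 1.03×10⁻⁴ s⁻¹
Height gradient: |∂Z/∂n| = 60 m / 861000 m = 6.97×10⁻⁵
On a pressure surface, geostrophic balance gives V_g = (g/f)|∂Z/∂n|:
V_g = 9.81 × 6.97×10⁻⁵ / 1.03×10⁻⁴ = 6.63 m/s
Converting: 6.63 m/s × 1.944 = 13 knots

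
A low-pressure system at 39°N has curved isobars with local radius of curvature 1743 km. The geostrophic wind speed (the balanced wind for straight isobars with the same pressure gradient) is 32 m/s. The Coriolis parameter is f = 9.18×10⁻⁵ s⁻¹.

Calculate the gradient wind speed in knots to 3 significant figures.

53.1 knots

Around a low, centrifugal force acts outward with Coriolis, so pressure-gradient force balances both:
(1/ρ)|∂P/∂n| = fV + V²/R  →  V² + fR·V − fR·V_g = 0
With fR = 9.18×10⁻⁵ × 1743×10³ m = 160 m/s:
V = [−fR + √((fR)² + 4 fR V_g)]/2 = [−160 + √(160² + 4×160×32)]/2 = 27.3 m/s
Subgeostrophic (V < V_g = 32 m/s), as expected around a low.
Converting: 27.3 m/s × 1.944 = 53.1 knots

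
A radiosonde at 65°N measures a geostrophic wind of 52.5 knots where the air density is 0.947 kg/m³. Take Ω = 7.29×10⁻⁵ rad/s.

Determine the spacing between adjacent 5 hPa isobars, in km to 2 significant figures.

150 km

Coriolis parameter at 65°N:
f = 2Ω sin φ = 2 × 7.29×10⁻⁵ × sin 65° = 1.32×10⁻⁴ s⁻¹
Wind speed in SI: 52.5 knots = 27.0 m/s
Geostrophic balance rearranged: |∂P/∂n| = f ρ V_g
|∂P/∂n| = 1.32×10⁻⁴ × 0.947 × 27.0 = 3.38×10⁻³ Pa/m
Isobar spacing: Δn = ΔP/|∂P/∂n| = 500 Pa / 3.38×10⁻³ Pa/m = 147941 m ≈ 150 km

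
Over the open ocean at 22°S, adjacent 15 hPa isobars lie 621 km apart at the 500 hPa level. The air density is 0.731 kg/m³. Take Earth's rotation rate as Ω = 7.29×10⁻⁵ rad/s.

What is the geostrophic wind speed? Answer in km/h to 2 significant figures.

220 km/h

Coriolis parameter at 22°S:
f = 2Ω sin φ = 2 × 7.29×10⁻⁵ × sin 22° = 5.46×10⁻⁵ s⁻¹
Pressure gradient: |∂P/∂n| = 1500 Pa / 621000 m = 2.42×10⁻³ Pa/m
Geostrophic balance (pressure-gradient force = Coriolis force):
V_g = (1/(fρ)) |∂P/∂n| = 2.42×10⁻³ / (5.46×10⁻⁵ × 0.731) = 60.5 m/s
Converting: 60.5 m/s × 3.6 = 220 km/h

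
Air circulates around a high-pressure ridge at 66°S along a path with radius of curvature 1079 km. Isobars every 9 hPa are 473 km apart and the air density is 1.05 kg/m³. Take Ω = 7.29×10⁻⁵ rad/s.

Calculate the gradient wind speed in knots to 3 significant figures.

29.6 knots

Coriolis parameter at 66°S:
f = 2Ω sin φ = 2 × 7.29×10⁻⁵ × sin 66° = 1.33×10⁻⁴ s⁻¹
Pressure gradient: |∂P/∂n| = 900 Pa / 473000 m = 1.90×10⁻³ Pa/m
Geostrophic speed: V_g = |∂P/∂n|/(fρ) = 1.90×10⁻³/(1.33×10⁻⁴ × 1.05) = 13.6 m/s
Around a high, pressure-gradient force acts outward with centrifugal, so Coriolis balances both:
fV = (1/ρ)|∂P/∂n| + V²/R  →  V² − fR·V + fR·V_g = 0
With fR = 1.33×10⁻⁴ × 1079×10³ m = 144 m/s:
V = [fR − √((fR)² − 4 fR V_g)]/2 = [144 − √(144² − 4×144×13.6)]/2 = 15.2 m/s
Supergeostrophic (V > V_g = 13.6 m/s), as expected around a high.
Converting: 15.2 m/s × 1.944 = 29.6 knots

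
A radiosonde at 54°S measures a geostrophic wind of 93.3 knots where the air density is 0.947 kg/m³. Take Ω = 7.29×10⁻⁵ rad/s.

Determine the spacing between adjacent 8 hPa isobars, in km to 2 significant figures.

Coriolis parameter at 54°S:
f = 2Ω sin φ = 2 × 7.29×10⁻⁵ × sin 54° = 1.18×10⁻⁴ s⁻¹
Wind speed in SI: 93.3 knots = 48.0 m/s
Geostrophic balance rearranged: |∂P/∂n| = f ρ V_g
|∂P/∂n| = 1.18×10⁻⁴ × 0.947 × 48.0 = 5.36×10⁻³ Pa/m
Isobar spacing: Δn = ΔP/|∂P/∂n| = 800 Pa / 5.36×10⁻³ Pa/m = 149212 m ≈ 150 km

150 km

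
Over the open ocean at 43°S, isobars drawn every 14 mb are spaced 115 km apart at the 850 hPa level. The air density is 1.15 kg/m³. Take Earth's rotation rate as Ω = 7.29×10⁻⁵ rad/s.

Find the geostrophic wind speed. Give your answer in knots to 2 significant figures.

Coriolis parameter at 43°S:
f = 2Ω sin φ = 2 × 7.29×10⁻⁵ × sin 43° = 9.94×10⁻⁵ s⁻¹
Pressure gradient: |∂P/∂n| = 1400 Pa / 115000 m = 1.22×10⁻² Pa/m
Geostrophic balance (pressure-gradient force = Coriolis force):
V_g = (1/(fρ)) |∂P/∂n| = 1.22×10⁻² / (9.94×10⁻⁵ × 1.15) = 106 m/s
Converting: 106 m/s × 1.944 = 210 knots

210 knots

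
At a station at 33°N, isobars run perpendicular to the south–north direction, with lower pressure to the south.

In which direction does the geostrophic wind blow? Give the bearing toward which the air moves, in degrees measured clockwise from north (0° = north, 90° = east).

The pressure-gradient force points toward the south (bearing 180°).
Geostrophic balance: in the Northern Hemisphere the Coriolis force deflects motion to the right, so the geostrophic wind blows 90° to the right of the pressure-gradient force (low pressure on the left).
Rotating 180° by 90° clockwise gives 270° — the wind blows toward the west.

270°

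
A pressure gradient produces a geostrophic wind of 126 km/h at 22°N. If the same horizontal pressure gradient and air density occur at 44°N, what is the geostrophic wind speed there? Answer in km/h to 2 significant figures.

With the same pressure gradient and density, V_g ∝ 1/f ∝ 1/sin φ.
V₂ = V₁ · sin φ₁ / sin φ₂ = 126 × sin 22° / sin 44°
V₂ = 126 × 0.3746/0.6947 = 68 km/h

68 km/h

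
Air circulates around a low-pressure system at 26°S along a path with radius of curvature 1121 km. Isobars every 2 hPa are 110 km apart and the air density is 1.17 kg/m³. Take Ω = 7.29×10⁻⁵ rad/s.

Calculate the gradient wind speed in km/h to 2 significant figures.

Coriolis parameter at 26°S:
f = 2Ω sin φ = 2 × 7.29×10⁻⁵ × sin 26° = 6.39×10⁻⁵ s⁻¹
Pressure gradient: |∂P/∂n| = 200 Pa / 110000 m = 1.82×10⁻³ Pa/m
Geostrophic speed: V_g = |∂P/∂n|/(fρ) = 1.82×10⁻³/(6.39×10⁻⁵ × 1.17) = 24.3 m/s
Around a low, centrifugal force acts outward with Coriolis, so pressure-gradient force balances both:
(1/ρ)|∂P/∂n| = fV + V²/R  →  V² + fR·V − fR·V_g = 0
With fR = 6.39×10⁻⁵ × 1121×10³ m = 71.6 m/s:
V = [−fR + √((fR)² + 4 fR V_g)]/2 = [−71.6 + √(71.6² + 4×71.6×24.3)]/2 = 19.2 m/s
Subgeostrophic (V < V_g = 24.3 m/s), as expected around a low.
Converting: 19.2 m/s × 3.6 = 69 km/h

69 km/h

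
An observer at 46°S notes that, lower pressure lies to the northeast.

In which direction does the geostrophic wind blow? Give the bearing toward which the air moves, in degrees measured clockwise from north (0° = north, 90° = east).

315°

The pressure-gradient force points toward the northeast (bearing 045°).
Geostrophic balance: in the Southern Hemisphere the Coriolis force deflects motion to the left, so the geostrophic wind blows 90° to the left of the pressure-gradient force (low pressure on the right).
Rotating 045° by 90° counterclockwise gives 315° — the wind blows toward the northwest.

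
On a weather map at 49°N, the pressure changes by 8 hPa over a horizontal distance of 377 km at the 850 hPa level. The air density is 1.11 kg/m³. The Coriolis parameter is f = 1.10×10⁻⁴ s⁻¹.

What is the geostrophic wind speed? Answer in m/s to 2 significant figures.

17 m/s

Pressure gradient: |∂P/∂n| = 800 Pa / 377000 m = 2.12×10⁻³ Pa/m
Geostrophic balance (pressure-gradient force = Coriolis force):
V_g = (1/(fρ)) |∂P/∂n| = 2.12×10⁻³ / (1.10×10⁻⁴ × 1.11) = 17.4 m/s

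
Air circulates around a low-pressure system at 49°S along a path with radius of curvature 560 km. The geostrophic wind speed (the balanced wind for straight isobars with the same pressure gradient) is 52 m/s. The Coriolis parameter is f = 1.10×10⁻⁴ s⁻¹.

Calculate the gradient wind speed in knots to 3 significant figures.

65.4 knots

Around a low, centrifugal force acts outward with Coriolis, so pressure-gradient force balances both:
(1/ρ)|∂P/∂n| = fV + V²/R  →  V² + fR·V − fR·V_g = 0
With fR = 1.10×10⁻⁴ × 560×10³ m = 61.6 m/s:
V = [−fR + √((fR)² + 4 fR V_g)]/2 = [−61.6 + √(61.6² + 4×61.6×52)]/2 = 33.6 m/s
Subgeostrophic (V < V_g = 52 m/s), as expected around a low.
Converting: 33.6 m/s × 1.944 = 65.4 knots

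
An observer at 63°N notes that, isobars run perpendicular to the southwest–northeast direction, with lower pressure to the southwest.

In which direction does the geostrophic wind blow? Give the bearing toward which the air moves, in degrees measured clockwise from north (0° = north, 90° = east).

The pressure-gradient force points toward the southwest (bearing 225°).
Geostrophic balance: in the Northern Hemisphere the Coriolis force deflects motion to the right, so the geostrophic wind blows 90° to the right of the pressure-gradient force (low pressure on the left).
Rotating 225° by 90° clockwise gives 315° — the wind blows toward the northwest.

315°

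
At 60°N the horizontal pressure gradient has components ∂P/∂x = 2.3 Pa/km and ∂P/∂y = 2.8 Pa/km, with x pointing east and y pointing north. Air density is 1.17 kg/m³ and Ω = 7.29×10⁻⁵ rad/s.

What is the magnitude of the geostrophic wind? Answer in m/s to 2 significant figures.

25 m/s

Coriolis parameter at 60°N:
f = 2Ω sin φ = 2 × 7.29×10⁻⁵ × sin 60° = 1.26×10⁻⁴ s⁻¹
Component geostrophic relations (x east, y north):
u_g = −(1/(fρ)) ∂P/∂y,  v_g = (1/(fρ)) ∂P/∂x
u_g = −(2.8×10⁻³)/(1.26×10⁻⁴ × 1.17) = −19.0 m/s;  v_g = (2.3×10⁻³)/(1.26×10⁻⁴ × 1.17) = 15.6 m/s
|V_g| = √(u_g² + v_g²) = 24.5 m/s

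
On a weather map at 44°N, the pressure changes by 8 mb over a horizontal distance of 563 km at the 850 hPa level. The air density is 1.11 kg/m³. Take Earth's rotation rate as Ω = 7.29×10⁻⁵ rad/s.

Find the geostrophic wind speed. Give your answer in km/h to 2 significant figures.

Coriolis parameter at 44°N:
f = 2Ω sin φ = 2 × 7.29×10⁻⁵ × sin 44° = 1.01×10⁻⁴ s⁻¹
Pressure gradient: |∂P/∂n| = 800 Pa / 563000 m = 1.42×10⁻³ Pa/m
Geostrophic balance (pressure-gradient force = Coriolis force):
V_g = (1/(fρ)) |∂P/∂n| = 1.42×10⁻³ / (1.01×10⁻⁴ × 1.11) = 12.6 m/s
Converting: 12.6 m/s × 3.6 = 46 km/h

46 km/h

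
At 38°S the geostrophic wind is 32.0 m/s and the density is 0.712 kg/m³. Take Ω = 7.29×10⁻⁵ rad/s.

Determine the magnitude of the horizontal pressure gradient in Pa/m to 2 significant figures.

Coriolis parameter at 38°S:
f = 2Ω sin φ = 2 × 7.29×10⁻⁵ × sin 38° = 8.98×10⁻⁵ s⁻¹
Geostrophic balance rearranged: |∂P/∂n| = f ρ V_g
|∂P/∂n| = 8.98×10⁻⁵ × 0.712 × 32.0 = 2.05×10⁻³ Pa/m

2.0×10⁻³ Pa/m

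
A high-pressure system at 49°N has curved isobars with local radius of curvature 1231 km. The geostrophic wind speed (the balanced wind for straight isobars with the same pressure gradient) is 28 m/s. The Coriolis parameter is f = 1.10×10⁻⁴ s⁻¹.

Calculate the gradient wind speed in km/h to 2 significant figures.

140 km/h

Around a high, pressure-gradient force acts outward with centrifugal, so Coriolis balances both:
fV = (1/ρ)|∂P/∂n| + V²/R  →  V² − fR·V + fR·V_g = 0
With fR = 1.10×10⁻⁴ × 1231×10³ m = 135 m/s:
V = [fR − √((fR)² − 4 fR V_g)]/2 = [135 − √(135² − 4×135×28)]/2 = 39.6 m/s
Supergeostrophic (V > V_g = 28 m/s), as expected around a high.
Converting: 39.6 m/s × 3.6 = 140 km/h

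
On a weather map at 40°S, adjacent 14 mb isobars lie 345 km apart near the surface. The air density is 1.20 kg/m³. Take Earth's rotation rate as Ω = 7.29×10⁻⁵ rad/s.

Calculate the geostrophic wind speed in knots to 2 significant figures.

Coriolis parameter at 40°S:
f = 2Ω sin φ = 2 × 7.29×10⁻⁵ × sin 40° = 9.37×10⁻⁵ s⁻¹
Pressure gradient: |∂P/∂n| = 1400 Pa / 345000 m = 4.06×10⁻³ Pa/m
Geostrophic balance (pressure-gradient force = Coriolis force):
V_g = (1/(fρ)) |∂P/∂n| = 4.06×10⁻³ / (9.37×10⁻⁵ × 1.20) = 36.1 m/s
Converting: 36.1 m/s × 1.944 = 70 knots

70 knots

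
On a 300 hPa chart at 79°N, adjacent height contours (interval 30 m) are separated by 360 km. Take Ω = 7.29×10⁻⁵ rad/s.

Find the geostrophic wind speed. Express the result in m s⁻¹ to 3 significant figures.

5.71 m s⁻¹

Coriolis parameter at 79°N:
f = 2Ω sin φ = 2 × 7.29×10⁻⁵ × sin 79° = 1.43×10⁻⁴ s⁻¹
Height gradient: |∂Z/∂n| = 30 m / 360000 m = 8.33×10⁻⁵
On a pressure surface, geostrophic balance gives V_g = (g/f)|∂Z/∂n|:
V_g = 9.81 × 8.33×10⁻⁵ / 1.43×10⁻⁴ = 5.71 m/s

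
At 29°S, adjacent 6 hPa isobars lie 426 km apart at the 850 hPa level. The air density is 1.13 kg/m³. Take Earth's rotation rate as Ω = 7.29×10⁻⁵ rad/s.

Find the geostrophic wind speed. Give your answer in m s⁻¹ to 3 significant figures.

Coriolis parameter at 29°S:
f = 2Ω sin φ = 2 × 7.29×10⁻⁵ × sin 29° = 7.07×10⁻⁵ s⁻¹
Pressure gradient: |∂P/∂n| = 600 Pa / 426000 m = 1.41×10⁻³ Pa/m
Geostrophic balance (pressure-gradient force = Coriolis force):
V_g = (1/(fρ)) |∂P/∂n| = 1.41×10⁻³ / (7.07×10⁻⁵ × 1.13) = 17.6 m/s

17.6 m s⁻¹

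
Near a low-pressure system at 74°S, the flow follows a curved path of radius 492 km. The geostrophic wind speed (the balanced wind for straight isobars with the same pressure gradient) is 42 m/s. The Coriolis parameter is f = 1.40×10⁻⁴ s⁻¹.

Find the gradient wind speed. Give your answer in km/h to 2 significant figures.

Around a low, centrifugal force acts outward with Coriolis, so pressure-gradient force balances both:
(1/ρ)|∂P/∂n| = fV + V²/R  →  V² + fR·V − fR·V_g = 0
With fR = 1.40×10⁻⁴ × 492×10³ m = 68.9 m/s:
V = [−fR + √((fR)² + 4 fR V_g)]/2 = [−68.9 + √(68.9² + 4×68.9×42)]/2 = 29.4 m/s
Subgeostrophic (V < V_g = 42 m/s), as expected around a low.
Converting: 29.4 m/s × 3.6 = 110 km/h

110 km/h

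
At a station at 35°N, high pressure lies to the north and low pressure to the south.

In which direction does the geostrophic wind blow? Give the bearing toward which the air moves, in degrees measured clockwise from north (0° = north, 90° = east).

The pressure-gradient force points toward the south (bearing 180°).
Geostrophic balance: in the Northern Hemisphere the Coriolis force deflects motion to the right, so the geostrophic wind blows 90° to the right of the pressure-gradient force (low pressure on the left).
Rotating 180° by 90° clockwise gives 270° — the wind blows toward the west.

270°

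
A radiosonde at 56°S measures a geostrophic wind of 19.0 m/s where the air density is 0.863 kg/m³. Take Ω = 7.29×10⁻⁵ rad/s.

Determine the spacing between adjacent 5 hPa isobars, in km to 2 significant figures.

250 km

Coriolis parameter at 56°S:
f = 2Ω sin φ = 2 × 7.29×10⁻⁵ × sin 56° = 1.21×10⁻⁴ s⁻¹
Geostrophic balance rearranged: |∂P/∂n| = f ρ V_g
|∂P/∂n| = 1.21×10⁻⁴ × 0.863 × 19.0 = 1.98×10⁻³ Pa/m
Isobar spacing: Δn = ΔP/|∂P/∂n| = 500 Pa / 1.98×10⁻³ Pa/m = 252275 m ≈ 250 km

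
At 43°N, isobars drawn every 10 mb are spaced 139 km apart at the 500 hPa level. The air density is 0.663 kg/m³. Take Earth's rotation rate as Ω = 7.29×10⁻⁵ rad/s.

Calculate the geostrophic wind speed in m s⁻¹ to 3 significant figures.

109 m s⁻¹

Coriolis parameter at 43°N:
f = 2Ω sin φ = 2 × 7.29×10⁻⁵ × sin 43° = 9.94×10⁻⁵ s⁻¹
Pressure gradient: |∂P/∂n| = 1000 Pa / 139000 m = 7.19×10⁻³ Pa/m
Geostrophic balance (pressure-gradient force = Coriolis force):
V_g = (1/(fρ)) |∂P/∂n| = 7.19×10⁻³ / (9.94×10⁻⁵ × 0.663) = 109 m/s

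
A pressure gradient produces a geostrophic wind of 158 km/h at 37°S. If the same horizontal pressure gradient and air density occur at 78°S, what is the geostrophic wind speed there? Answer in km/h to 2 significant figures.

With the same pressure gradient and density, V_g ∝ 1/f ∝ 1/sin φ.
V₂ = V₁ · sin φ₁ / sin φ₂ = 158 × sin 37° / sin 78°
V₂ = 158 × 0.6018/0.9781 = 97 km/h

97 km/h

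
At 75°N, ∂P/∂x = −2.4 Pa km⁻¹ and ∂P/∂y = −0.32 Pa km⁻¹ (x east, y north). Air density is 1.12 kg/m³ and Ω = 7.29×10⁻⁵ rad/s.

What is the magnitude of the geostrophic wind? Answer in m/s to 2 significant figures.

15 m/s

Coriolis parameter at 75°N:
f = 2Ω sin φ = 2 × 7.29×10⁻⁵ × sin 75° = 1.41×10⁻⁴ s⁻¹
Component geostrophic relations (x east, y north):
u_g = −(1/(fρ)) ∂P/∂y,  v_g = (1/(fρ)) ∂P/∂x
u_g = −(−0.32×10⁻³)/(1.41×10⁻⁴ × 1.12) = 2.03 m/s;  v_g = (−2.4×10⁻³)/(1.41×10⁻⁴ × 1.12) = −15.2 m/s
|V_g| = √(u_g² + v_g²) = 15.4 m/s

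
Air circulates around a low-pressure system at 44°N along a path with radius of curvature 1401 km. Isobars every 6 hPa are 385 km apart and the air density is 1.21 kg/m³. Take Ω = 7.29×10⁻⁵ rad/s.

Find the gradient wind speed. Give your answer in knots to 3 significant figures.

Coriolis parameter at 44°N:
f = 2Ω sin φ = 2 × 7.29×10⁻⁵ × sin 44° = 1.01×10⁻⁴ s⁻¹
Pressure gradient: |∂P/∂n| = 600 Pa / 385000 m = 1.56×10⁻³ Pa/m
Geostrophic speed: V_g = |∂P/∂n|/(fρ) = 1.56×10⁻³/(1.01×10⁻⁴ × 1.21) = 12.7 m/s
Around a low, centrifugal force acts outward with Coriolis, so pressure-gradient force balances both:
(1/ρ)|∂P/∂n| = fV + V²/R  →  V² + fR·V − fR·V_g = 0
With fR = 1.01×10⁻⁴ × 1401×10³ m = 142 m/s:
V = [−fR + √((fR)² + 4 fR V_g)]/2 = [−142 + √(142² + 4×142×12.7)]/2 = 11.7 m/s
Subgeostrophic (V < V_g = 12.7 m/s), as expected around a low.
Converting: 11.7 m/s × 1.944 = 22.8 knots

22.8 knots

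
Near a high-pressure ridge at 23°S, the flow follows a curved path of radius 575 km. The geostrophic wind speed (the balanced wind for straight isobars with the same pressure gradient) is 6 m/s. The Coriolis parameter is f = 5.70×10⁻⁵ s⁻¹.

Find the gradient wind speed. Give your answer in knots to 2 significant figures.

Around a high, pressure-gradient force acts outward with centrifugal, so Coriolis balances both:
fV = (1/ρ)|∂P/∂n| + V²/R  →  V² − fR·V + fR·V_g = 0
With fR = 5.70×10⁻⁵ × 575×10³ m = 32.8 m/s:
V = [fR − √((fR)² − 4 fR V_g)]/2 = [32.8 − √(32.8² − 4×32.8×6)]/2 = 7.91 m/s
Supergeostrophic (V > V_g = 6 m/s), as expected around a high.
Converting: 7.91 m/s × 1.944 = 15 knots

15 knots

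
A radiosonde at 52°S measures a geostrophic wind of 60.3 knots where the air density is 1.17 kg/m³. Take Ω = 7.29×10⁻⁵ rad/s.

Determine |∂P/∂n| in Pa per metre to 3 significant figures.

4.17×10⁻³ Pa/m

Coriolis parameter at 52°S:
f = 2Ω sin φ = 2 × 7.29×10⁻⁵ × sin 52° = 1.15×10⁻⁴ s⁻¹
Wind speed in SI: 60.3 knots = 31.0 m/s
Geostrophic balance rearranged: |∂P/∂n| = f ρ V_g
|∂P/∂n| = 1.15×10⁻⁴ × 1.17 × 31.0 = 4.17×10⁻³ Pa/m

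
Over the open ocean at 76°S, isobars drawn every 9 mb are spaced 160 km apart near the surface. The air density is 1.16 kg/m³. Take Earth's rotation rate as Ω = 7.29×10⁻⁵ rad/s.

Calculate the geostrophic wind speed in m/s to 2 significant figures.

34 m/s

Coriolis parameter at 76°S:
f = 2Ω sin φ = 2 × 7.29×10⁻⁵ × sin 76° = 1.41×10⁻⁴ s⁻¹
Pressure gradient: |∂P/∂n| = 900 Pa / 160000 m = 5.62×10⁻³ Pa/m
Geostrophic balance (pressure-gradient force = Coriolis force):
V_g = (1/(fρ)) |∂P/∂n| = 5.62×10⁻³ / (1.41×10⁻⁴ × 1.16) = 34.3 m/s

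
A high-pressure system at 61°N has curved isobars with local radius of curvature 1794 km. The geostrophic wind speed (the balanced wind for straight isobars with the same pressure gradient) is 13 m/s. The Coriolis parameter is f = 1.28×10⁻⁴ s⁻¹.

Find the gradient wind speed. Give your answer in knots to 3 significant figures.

26.9 knots

Around a high, pressure-gradient force acts outward with centrifugal, so Coriolis balances both:
fV = (1/ρ)|∂P/∂n| + V²/R  →  V² − fR·V + fR·V_g = 0
With fR = 1.28×10⁻⁴ × 1794×10³ m = 230 m/s:
V = [fR − √((fR)² − 4 fR V_g)]/2 = [230 − √(230² − 4×230×13)]/2 = 13.8 m/s
Supergeostrophic (V > V_g = 13 m/s), as expected around a high.
Converting: 13.8 m/s × 1.944 = 26.9 knots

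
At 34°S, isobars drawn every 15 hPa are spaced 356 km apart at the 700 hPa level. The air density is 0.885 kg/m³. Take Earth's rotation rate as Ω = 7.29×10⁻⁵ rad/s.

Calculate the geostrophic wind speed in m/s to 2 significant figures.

Coriolis parameter at 34°S:
f = 2Ω sin φ = 2 × 7.29×10⁻⁵ × sin 34° = 8.15×10⁻⁵ s⁻¹
Pressure gradient: |∂P/∂n| = 1500 Pa / 356000 m = 4.21×10⁻³ Pa/m
Geostrophic balance (pressure-gradient force = Coriolis force):
V_g = (1/(fρ)) |∂P/∂n| = 4.21×10⁻³ / (8.15×10⁻⁵ × 0.885) = 58.4 m/s

58 m/s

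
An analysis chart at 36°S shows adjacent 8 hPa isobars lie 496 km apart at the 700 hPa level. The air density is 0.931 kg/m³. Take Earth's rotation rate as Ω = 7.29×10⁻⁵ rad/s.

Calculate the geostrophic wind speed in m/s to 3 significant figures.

Coriolis parameter at 36°S:
f = 2Ω sin φ = 2 × 7.29×10⁻⁵ × sin 36° = 8.57×10⁻⁵ s⁻¹
Pressure gradient: |∂P/∂n| = 800 Pa / 496000 m = 1.61×10⁻³ Pa/m
Geostrophic balance (pressure-gradient force = Coriolis force):
V_g = (1/(fρ)) |∂P/∂n| = 1.61×10⁻³ / (8.57×10⁻⁵ × 0.931) = 20.2 m/s

20.2 m/s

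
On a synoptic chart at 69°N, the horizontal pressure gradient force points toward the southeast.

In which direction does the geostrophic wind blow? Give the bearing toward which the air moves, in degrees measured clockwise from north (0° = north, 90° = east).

225°

The pressure-gradient force points toward the southeast (bearing 135°).
Geostrophic balance: in the Northern Hemisphere the Coriolis force deflects motion to the right, so the geostrophic wind blows 90° to the right of the pressure-gradient force (low pressure on the left).
Rotating 135° by 90° clockwise gives 225° — the wind blows toward the southwest.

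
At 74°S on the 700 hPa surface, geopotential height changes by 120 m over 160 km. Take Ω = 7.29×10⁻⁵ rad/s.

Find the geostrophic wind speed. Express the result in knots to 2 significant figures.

Coriolis parameter at 74°S:
f = 2Ω sin φ = 2 × 7.29×10⁻⁵ × sin 74° = 1.40×10⁻⁴ s⁻¹
Height gradient: |∂Z/∂n| = 120 m / 160000 m = 7.50×10⁻⁴
On a pressure surface, geostrophic balance gives V_g = (g/f)|∂Z/∂n|:
V_g = 9.81 × 7.50×10⁻⁴ / 1.40×10⁻⁴ = 52.5 m/s
Converting: 52.5 m/s × 1.944 = 100 knots

100 knots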